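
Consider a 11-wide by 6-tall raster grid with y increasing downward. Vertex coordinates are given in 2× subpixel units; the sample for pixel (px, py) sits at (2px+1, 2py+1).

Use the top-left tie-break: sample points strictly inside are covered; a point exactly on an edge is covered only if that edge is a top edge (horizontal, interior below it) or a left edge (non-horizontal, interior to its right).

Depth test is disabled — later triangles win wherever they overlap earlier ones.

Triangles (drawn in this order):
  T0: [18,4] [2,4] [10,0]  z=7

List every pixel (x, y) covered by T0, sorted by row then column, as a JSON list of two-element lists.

T0:
  2·area = 64
  edge (18, 4)→(2, 4): d=(-16,0) right/bottom  bias=-1
  edge (2, 4)→(10, 0): d=(8,-4) top-left  bias=+0
  edge (10, 0)→(18, 4): d=(8,4) right/bottom  bias=-1
    (4,0)@(9, 1): e=[48,4,12] → X
    (5,0)@(11, 1): e=[48,12,4] → X
    (6,0)@(13, 1): e=[48,20,-4] → .
    (2,1)@(5, 3): e=[16,4,44] → X
    (3,1)@(7, 3): e=[16,12,36] → X
    (6,1)@(13, 3): e=[16,36,12] → X
    (7,1)@(15, 3): e=[16,44,4] → X
    (8,1)@(17, 3): e=[16,52,-4] → .
    (2,2)@(5, 5): e=[-16,20,60] → .
    (3,2)@(7, 5): e=[-16,28,52] → .
    (4,2)@(9, 5): e=[-16,36,44] → .
    (5,2)@(11, 5): e=[-16,44,36] → .
  covered (8 px):
    . . . . X X . . . . .
    . . X X X X X X . . .
    . . . . . . . . . . .
    . . . . . . . . . . .
    . . . . . . . . . . .
    . . . . . . . . . . .

Answer: [[4,0],[5,0],[2,1],[3,1],[4,1],[5,1],[6,1],[7,1]]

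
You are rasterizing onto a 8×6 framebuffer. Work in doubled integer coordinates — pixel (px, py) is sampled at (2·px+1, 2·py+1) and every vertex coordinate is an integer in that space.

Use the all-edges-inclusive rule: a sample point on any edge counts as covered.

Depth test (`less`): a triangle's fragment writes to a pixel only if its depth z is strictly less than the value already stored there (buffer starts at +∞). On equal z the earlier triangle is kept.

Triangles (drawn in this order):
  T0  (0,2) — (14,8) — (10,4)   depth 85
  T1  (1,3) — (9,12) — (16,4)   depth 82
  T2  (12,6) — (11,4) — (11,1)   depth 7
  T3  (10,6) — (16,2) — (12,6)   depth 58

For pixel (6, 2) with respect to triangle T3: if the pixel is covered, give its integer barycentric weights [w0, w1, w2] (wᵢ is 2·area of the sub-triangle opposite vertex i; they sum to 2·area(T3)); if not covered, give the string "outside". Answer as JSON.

T0:
  2·area = 32  (B↔C swapped to make it positive)
  edge (0, 2)→(10, 4): d=(10,2) inclusive
  edge (10, 4)→(14, 8): d=(4,4) inclusive
  edge (14, 8)→(0, 2): d=(-14,-6) inclusive
    (3,0)@(7, 1): e=[-24,0,56] → ·  [on edge]
    (1,1)@(3, 3): e=[4,24,4] → #
    (2,1)@(5, 3): e=[0,16,16] → #  [on edge]
    (3,1)@(7, 3): e=[-4,8,28] → ·
    (4,1)@(9, 3): e=[-8,0,40] → ·  [on edge]
    (1,2)@(3, 5): e=[24,32,-24] → ·
    (2,2)@(5, 5): e=[20,24,-12] → ·
    (3,2)@(7, 5): e=[16,16,0] → #  [on edge]
    (4,2)@(9, 5): e=[12,8,12] → #
    (5,2)@(11, 5): e=[8,0,24] → #  [on edge]
    (6,2)@(13, 5): e=[4,-8,36] → ·
    (7,2)@(15, 5): e=[0,-16,48] → ·  [on edge]
    (6,3)@(13, 7): e=[24,0,8] → #  [on edge]
    (7,4)@(15, 9): e=[40,0,-8] → ·  [on edge]
  covered (6 px):
    · · · · · · · ·
    · # # · · · · ·
    · · · # # # · ·
    · · · · · · # ·
    · · · · · · · ·
    · · · · · · · ·
T1:
  2·area = 127  (B↔C swapped to make it positive)
  edge (1, 3)→(16, 4): d=(15,1) inclusive
  edge (16, 4)→(9, 12): d=(-7,8) inclusive
  edge (9, 12)→(1, 3): d=(-8,-9) inclusive
    (0,1)@(1, 3): e=[0,127,0] → #  [on edge]
    (1,1)@(3, 3): e=[-2,111,18] → ·
    (0,2)@(1, 5): e=[30,113,-16] → ·
    (1,2)@(3, 5): e=[28,97,2] → #
    (2,2)@(5, 5): e=[26,81,20] → #
    (3,2)@(7, 5): e=[24,65,38] → #
    (4,2)@(9, 5): e=[22,49,56] → #
    (5,2)@(11, 5): e=[20,33,74] → #
    (6,2)@(13, 5): e=[18,17,92] → #
    (7,2)@(15, 5): e=[16,1,110] → #
    (1,3)@(3, 7): e=[58,83,-14] → ·
    (2,3)@(5, 7): e=[56,67,4] → #
  covered (17 px):
    · · · · · · · ·
    # · · · · · · ·
    · # # # # # # #
    · · # # # # # ·
    · · · # # # · ·
    · · · · # · · ·
T2:
  2·area = 3
  edge (12, 6)→(11, 4): d=(-1,-2) inclusive
  edge (11, 4)→(11, 1): d=(0,-3) inclusive
  edge (11, 1)→(12, 6): d=(1,5) inclusive
    (5,0)@(11, 1): e=[3,0,0] → #  [on edge]
    (6,0)@(13, 1): e=[7,6,-10] → ·
    (5,1)@(11, 3): e=[1,0,2] → #  [on edge]
    (6,1)@(13, 3): e=[5,6,-8] → ·
    (5,2)@(11, 5): e=[-1,0,4] → ·  [on edge]
    (5,3)@(11, 7): e=[-3,0,6] → ·  [on edge]
    (5,4)@(11, 9): e=[-5,0,8] → ·  [on edge]
    (5,5)@(11, 11): e=[-7,0,10] → ·  [on edge]
    (6,5)@(13, 11): e=[-3,6,0] → ·  [on edge]
  covered (2 px):
    · · · · · # · ·
    · · · · · # · ·
    · · · · · · · ·
    · · · · · · · ·
    · · · · · · · ·
    · · · · · · · ·
T3:
  2·area = 8
  edge (10, 6)→(16, 2): d=(6,-4) inclusive
  edge (16, 2)→(12, 6): d=(-4,4) inclusive
  edge (12, 6)→(10, 6): d=(-2,0) inclusive
    (7,1)@(15, 3): e=[2,0,6] → #  [on edge]
    (6,2)@(13, 5): e=[6,0,2] → #  [on edge]
    (7,2)@(15, 5): e=[14,-8,2] → ·
    (5,3)@(11, 7): e=[10,0,-2] → ·  [on edge]
    (6,3)@(13, 7): e=[18,-8,-2] → ·
    (4,4)@(9, 9): e=[14,0,-6] → ·  [on edge]
    (3,5)@(7, 11): e=[18,0,-10] → ·  [on edge]
  covered (2 px):
    · · · · · · · ·
    · · · · · · · #
    · · · · · · # ·
    · · · · · · · ·
    · · · · · · · ·
    · · · · · · · ·

Result: [0,2,6]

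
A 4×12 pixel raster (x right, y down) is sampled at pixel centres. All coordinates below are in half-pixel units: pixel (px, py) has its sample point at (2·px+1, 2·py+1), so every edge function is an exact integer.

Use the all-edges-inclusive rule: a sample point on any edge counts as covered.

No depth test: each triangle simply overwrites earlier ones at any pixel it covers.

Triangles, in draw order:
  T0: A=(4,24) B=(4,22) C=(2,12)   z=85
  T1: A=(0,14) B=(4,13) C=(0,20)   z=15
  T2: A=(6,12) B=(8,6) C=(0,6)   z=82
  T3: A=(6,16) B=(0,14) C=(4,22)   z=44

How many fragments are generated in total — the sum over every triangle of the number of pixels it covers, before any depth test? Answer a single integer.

T0:
  2·area = 4  (B↔C swapped to make it positive)
  edge (4, 24)→(2, 12): d=(-2,-12) inclusive
  edge (2, 12)→(4, 22): d=(2,10) inclusive
  edge (4, 22)→(4, 24): d=(0,2) inclusive
    (0,3)@(1, 7): e=[-2,0,6] → .  [on edge]
    (1,8)@(3, 17): e=[2,0,2] → X  [on edge]
    (2,8)@(5, 17): e=[26,-20,-2] → .
    (1,9)@(3, 19): e=[-2,4,2] → .
  covered (1 px):
    . . . .
    . . . .
    . . . .
    . . . .
    . . . .
    . . . .
    . . . .
    . . . .
    . X . .
    . . . .
    . . . .
    . . . .
T1:
  2·area = 24
  edge (0, 14)→(4, 13): d=(4,-1) inclusive
  edge (4, 13)→(0, 20): d=(-4,7) inclusive
  edge (0, 20)→(0, 14): d=(0,-6) inclusive
    (0,7)@(1, 15): e=[5,13,6] → X
    (1,7)@(3, 15): e=[7,-1,18] → .
    (0,8)@(1, 17): e=[13,5,6] → X
    (1,8)@(3, 17): e=[15,-9,18] → .
    (0,9)@(1, 19): e=[21,-3,6] → .
  covered (2 px):
    . . . .
    . . . .
    . . . .
    . . . .
    . . . .
    . . . .
    . . . .
    X . . .
    X . . .
    . . . .
    . . . .
    . . . .
T2:
  2·area = 48  (B↔C swapped to make it positive)
  edge (6, 12)→(0, 6): d=(-6,-6) inclusive
  edge (0, 6)→(8, 6): d=(8,0) inclusive
  edge (8, 6)→(6, 12): d=(-2,6) inclusive
    (0,3)@(1, 7): e=[0,8,40] → X  [on edge]
    (1,3)@(3, 7): e=[12,8,28] → X
    (2,3)@(5, 7): e=[24,8,16] → X
    (3,3)@(7, 7): e=[36,8,4] → X
    (0,4)@(1, 9): e=[-12,24,36] → .
    (1,4)@(3, 9): e=[0,24,24] → X  [on edge]
    (3,4)@(7, 9): e=[24,24,0] → X  [on edge]
    (1,5)@(3, 11): e=[-12,40,20] → .
    (2,5)@(5, 11): e=[0,40,8] → X  [on edge]
    (3,5)@(7, 11): e=[12,40,-4] → .
    (2,6)@(5, 13): e=[-12,56,4] → .
    (3,6)@(7, 13): e=[0,56,-8] → .  [on edge]
    (2,7)@(5, 15): e=[-24,72,0] → .  [on edge]
    (1,10)@(3, 21): e=[-72,120,0] → .  [on edge]
  covered (8 px):
    . . . .
    . . . .
    . . . .
    X X X X
    . X X X
    . . X .
    . . . .
    . . . .
    . . . .
    . . . .
    . . . .
    . . . .
T3:
  2·area = 40  (B↔C swapped to make it positive)
  edge (6, 16)→(4, 22): d=(-2,6) inclusive
  edge (4, 22)→(0, 14): d=(-4,-8) inclusive
  edge (0, 14)→(6, 16): d=(6,2) inclusive
    (3,6)@(7, 13): e=[0,60,-20] → .  [on edge]
    (0,7)@(1, 15): e=[32,4,4] → X
    (1,7)@(3, 15): e=[20,20,0] → X  [on edge]
    (2,7)@(5, 15): e=[8,36,-4] → .
    (0,8)@(1, 17): e=[28,-4,16] → .
    (1,8)@(3, 17): e=[16,12,12] → X
    (2,8)@(5, 17): e=[4,28,8] → X
    (3,8)@(7, 17): e=[-8,44,4] → .
    (1,9)@(3, 19): e=[12,4,24] → X
    (2,9)@(5, 19): e=[0,20,20] → X  [on edge]
    (3,9)@(7, 19): e=[-12,36,16] → .
    (1,10)@(3, 21): e=[8,-4,36] → .
  covered (6 px):
    . . . .
    . . . .
    . . . .
    . . . .
    . . . .
    . . . .
    . . . .
    X X . .
    . X X .
    . X X .
    . . . .
    . . . .

Result: 17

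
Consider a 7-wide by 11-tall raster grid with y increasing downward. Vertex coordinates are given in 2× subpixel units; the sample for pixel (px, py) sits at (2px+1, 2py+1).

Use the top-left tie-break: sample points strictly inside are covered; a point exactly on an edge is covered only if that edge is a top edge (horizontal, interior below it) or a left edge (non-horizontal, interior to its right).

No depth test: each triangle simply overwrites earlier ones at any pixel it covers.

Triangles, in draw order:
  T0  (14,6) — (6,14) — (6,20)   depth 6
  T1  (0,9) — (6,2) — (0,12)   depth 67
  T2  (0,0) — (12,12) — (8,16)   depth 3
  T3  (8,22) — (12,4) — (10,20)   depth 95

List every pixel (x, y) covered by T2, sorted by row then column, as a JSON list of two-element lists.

T0:
  2·area = 48  (B↔C swapped to make it positive)
  edge (14, 6)→(6, 20): d=(-8,14) right/bottom  bias=-1
  edge (6, 20)→(6, 14): d=(0,-6) top-left  bias=+0
  edge (6, 14)→(14, 6): d=(8,-8) top-left  bias=+0
    (6,3)@(13, 7): e=[6,42,0] → #  [on edge]
    (5,4)@(11, 9): e=[18,30,0] → #  [on edge]
    (6,4)@(13, 9): e=[-10,42,16] → ·
    (4,5)@(9, 11): e=[30,18,0] → #  [on edge]
    (6,5)@(13, 11): e=[-26,42,32] → ·
    (3,6)@(7, 13): e=[42,6,0] → #  [on edge]
    (5,6)@(11, 13): e=[-14,30,32] → ·
    (2,7)@(5, 15): e=[54,-6,0] → ·  [on edge]
    (3,7)@(7, 15): e=[26,6,16] → #
    (4,7)@(9, 15): e=[-2,18,32] → ·
    (1,8)@(3, 17): e=[66,-18,0] → ·  [on edge]
    (3,8)@(7, 17): e=[10,6,32] → #
    (0,9)@(1, 19): e=[78,-30,0] → ·  [on edge]
  covered (8 px):
    · · · · · · ·
    · · · · · · ·
    · · · · · · ·
    · · · · · · #
    · · · · · # ·
    · · · · # # ·
    · · · # # · ·
    · · · # · · ·
    · · · # · · ·
    · · · · · · ·
    · · · · · · ·
T1:
  2·area = 18
  edge (0, 9)→(6, 2): d=(6,-7) top-left  bias=+0
  edge (6, 2)→(0, 12): d=(-6,10) right/bottom  bias=-1
  edge (0, 12)→(0, 9): d=(0,-3) top-left  bias=+0
    (1,3)@(3, 7): e=[9,0,9] → ·  [on edge]
    (0,4)@(1, 9): e=[7,8,3] → #
    (1,4)@(3, 9): e=[21,-12,9] → ·
    (0,5)@(1, 11): e=[19,-4,3] → ·
  covered (1 px):
    · · · · · · ·
    · · · · · · ·
    · · · · · · ·
    · · · · · · ·
    # · · · · · ·
    · · · · · · ·
    · · · · · · ·
    · · · · · · ·
    · · · · · · ·
    · · · · · · ·
    · · · · · · ·
T2:
  2·area = 96
  edge (0, 0)→(12, 12): d=(12,12) right/bottom  bias=-1
  edge (12, 12)→(8, 16): d=(-4,4) right/bottom  bias=-1
  edge (8, 16)→(0, 0): d=(-8,-16) top-left  bias=+0
    (0,0)@(1, 1): e=[0,88,8] → ·  [on edge]
    (1,1)@(3, 3): e=[0,72,24] → ·  [on edge]
    (1,2)@(3, 5): e=[24,64,8] → #
    (2,2)@(5, 5): e=[0,56,40] → ·  [on edge]
    (1,3)@(3, 7): e=[48,56,-8] → ·
    (2,3)@(5, 7): e=[24,48,24] → #
    (3,3)@(7, 7): e=[0,40,56] → ·  [on edge]
    (2,4)@(5, 9): e=[48,40,8] → #
    (3,4)@(7, 9): e=[24,32,40] → #
    (4,4)@(9, 9): e=[0,24,72] → ·  [on edge]
    (2,5)@(5, 11): e=[72,32,-8] → ·
    (3,5)@(7, 11): e=[48,24,24] → #
    (5,5)@(11, 11): e=[0,8,88] → ·  [on edge]
    (6,5)@(13, 11): e=[-24,0,120] → ·  [on edge]
    (5,6)@(11, 13): e=[24,0,72] → ·  [on edge]
    (6,6)@(13, 13): e=[0,-8,104] → ·  [on edge]
    (4,7)@(9, 15): e=[72,0,24] → ·  [on edge]
    (3,8)@(7, 17): e=[120,0,-24] → ·  [on edge]
    (2,9)@(5, 19): e=[168,0,-72] → ·  [on edge]
    (1,10)@(3, 21): e=[216,0,-120] → ·  [on edge]
  covered (8 px):
    · · · · · · ·
    · · · · · · ·
    · # · · · · ·
    · · # · · · ·
    · · # # · · ·
    · · · # # · ·
    · · · # # · ·
    · · · · · · ·
    · · · · · · ·
    · · · · · · ·
    · · · · · · ·
T3:
  2·area = 28
  edge (8, 22)→(12, 4): d=(4,-18) top-left  bias=+0
  edge (12, 4)→(10, 20): d=(-2,16) right/bottom  bias=-1
  edge (10, 20)→(8, 22): d=(-2,2) right/bottom  bias=-1
    (5,4)@(11, 9): e=[2,6,20] → #
    (6,4)@(13, 9): e=[38,-26,16] → ·
    (5,5)@(11, 11): e=[10,2,16] → #
    (6,5)@(13, 11): e=[46,-30,12] → ·
    (5,6)@(11, 13): e=[18,-2,12] → ·
    (6,8)@(13, 17): e=[70,-42,0] → ·  [on edge]
    (4,9)@(9, 19): e=[6,18,4] → #
    (5,9)@(11, 19): e=[42,-14,0] → ·  [on edge]
    (4,10)@(9, 21): e=[14,14,0] → ·  [on edge]
  covered (3 px):
    · · · · · · ·
    · · · · · · ·
    · · · · · · ·
    · · · · · · ·
    · · · · · # ·
    · · · · · # ·
    · · · · · · ·
    · · · · · · ·
    · · · · · · ·
    · · · · # · ·
    · · · · · · ·

Final: [[1,2],[2,3],[2,4],[3,4],[3,5],[4,5],[3,6],[4,6]]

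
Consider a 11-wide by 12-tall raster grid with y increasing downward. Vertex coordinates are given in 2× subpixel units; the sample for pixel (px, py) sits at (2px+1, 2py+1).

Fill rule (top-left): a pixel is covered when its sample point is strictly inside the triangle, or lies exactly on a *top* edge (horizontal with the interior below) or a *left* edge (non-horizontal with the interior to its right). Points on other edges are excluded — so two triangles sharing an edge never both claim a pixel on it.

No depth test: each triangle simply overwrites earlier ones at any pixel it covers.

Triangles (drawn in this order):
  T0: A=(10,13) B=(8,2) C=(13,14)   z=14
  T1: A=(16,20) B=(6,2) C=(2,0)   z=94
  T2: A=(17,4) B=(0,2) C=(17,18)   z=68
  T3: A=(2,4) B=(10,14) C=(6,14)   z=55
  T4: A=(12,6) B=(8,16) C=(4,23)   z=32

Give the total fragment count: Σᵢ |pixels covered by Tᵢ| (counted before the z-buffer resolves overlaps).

T0:
  2·area = 31
  edge (10, 13)→(8, 2): d=(-2,-11) top-left  bias=+0
  edge (8, 2)→(13, 14): d=(5,12) right/bottom  bias=-1
  edge (13, 14)→(10, 13): d=(-3,-1) top-left  bias=+0
    (4,2)@(9, 5): e=[5,3,23] → █
    (5,2)@(11, 5): e=[27,-21,25] → ·
    (4,3)@(9, 7): e=[1,13,17] → █
    (5,3)@(11, 7): e=[23,-11,19] → ·
    (4,4)@(9, 9): e=[-3,23,11] → ·
    (5,5)@(11, 11): e=[15,9,7] → █
    (6,5)@(13, 11): e=[37,-15,9] → ·
    (5,6)@(11, 13): e=[11,19,1] → █
    (6,6)@(13, 13): e=[33,-5,3] → ·
    (5,7)@(11, 15): e=[7,29,-5] → ·
  covered (4 px):
    · · · · · · · · · · ·
    · · · · · · · · · · ·
    · · · · █ · · · · · ·
    · · · · █ · · · · · ·
    · · · · · · · · · · ·
    · · · · · █ · · · · ·
    · · · · · █ · · · · ·
    · · · · · · · · · · ·
    · · · · · · · · · · ·
    · · · · · · · · · · ·
    · · · · · · · · · · ·
    · · · · · · · · · · ·
T1:
  2·area = 52  (B↔C swapped to make it positive)
  edge (16, 20)→(2, 0): d=(-14,-20) top-left  bias=+0
  edge (2, 0)→(6, 2): d=(4,2) right/bottom  bias=-1
  edge (6, 2)→(16, 20): d=(10,18) right/bottom  bias=-1
    (1,0)@(3, 1): e=[6,2,44] → █
    (2,0)@(5, 1): e=[46,-2,8] → ·
    (1,1)@(3, 3): e=[-22,10,64] → ·
    (2,1)@(5, 3): e=[18,6,28] → █
    (3,1)@(7, 3): e=[58,2,-8] → ·
    (2,2)@(5, 5): e=[-10,14,48] → ·
    (3,2)@(7, 5): e=[30,10,12] → █
    (4,2)@(9, 5): e=[70,6,-24] → ·
    (3,3)@(7, 7): e=[2,18,32] → █
    (4,3)@(9, 7): e=[42,14,-4] → ·
    (3,4)@(7, 9): e=[-26,26,52] → ·
    (4,4)@(9, 9): e=[14,22,16] → █
    (5,5)@(11, 11): e=[26,26,0] → ·  [on edge]
  covered (6 px):
    · █ · · · · · · · · ·
    · · █ · · · · · · · ·
    · · · █ · · · · · · ·
    · · · █ · · · · · · ·
    · · · · █ · · · · · ·
    · · · · · · · · · · ·
    · · · · · · · · · · ·
    · · · · · · █ · · · ·
    · · · · · · · · · · ·
    · · · · · · · · · · ·
    · · · · · · · · · · ·
    · · · · · · · · · · ·
T2:
  2·area = 238  (B↔C swapped to make it positive)
  edge (17, 4)→(17, 18): d=(0,14) right/bottom  bias=-1
  edge (17, 18)→(0, 2): d=(-17,-16) top-left  bias=+0
  edge (0, 2)→(17, 4): d=(17,2) right/bottom  bias=-1
    (8,0)@(17, 1): e=[0,289,-51] → ·  [on edge]
    (1,1)@(3, 3): e=[196,31,11] → █
    (2,1)@(5, 3): e=[168,63,7] → █
    (3,1)@(7, 3): e=[140,95,3] → █
    (4,1)@(9, 3): e=[112,127,-1] → ·
    (8,1)@(17, 3): e=[0,255,-17] → ·  [on edge]
    (1,2)@(3, 5): e=[196,-3,45] → ·
    (2,2)@(5, 5): e=[168,29,41] → █
    (4,2)@(9, 5): e=[112,93,33] → █
    (5,2)@(11, 5): e=[84,125,29] → █
    (6,2)@(13, 5): e=[56,157,25] → █
    (7,2)@(15, 5): e=[28,189,21] → █
    (8,2)@(17, 5): e=[0,221,17] → ·  [on edge]
    (8,3)@(17, 7): e=[0,187,51] → ·  [on edge]
    (8,4)@(17, 9): e=[0,153,85] → ·  [on edge]
    (8,5)@(17, 11): e=[0,119,119] → ·  [on edge]
    (8,6)@(17, 13): e=[0,85,153] → ·  [on edge]
    (8,7)@(17, 15): e=[0,51,187] → ·  [on edge]
    (8,8)@(17, 17): e=[0,17,221] → ·  [on edge]
    (8,9)@(17, 19): e=[0,-17,255] → ·  [on edge]
    (8,10)@(17, 21): e=[0,-51,289] → ·  [on edge]
    (8,11)@(17, 23): e=[0,-85,323] → ·  [on edge]
  covered (24 px):
    · · · · · · · · · · ·
    · █ █ █ · · · · · · ·
    · · █ █ █ █ █ █ · · ·
    · · · █ █ █ █ █ · · ·
    · · · · █ █ █ █ · · ·
    · · · · · █ █ █ · · ·
    · · · · · · █ █ · · ·
    · · · · · · · █ · · ·
    · · · · · · · · · · ·
    · · · · · · · · · · ·
    · · · · · · · · · · ·
    · · · · · · · · · · ·
T3:
  2·area = 40
  edge (2, 4)→(10, 14): d=(8,10) right/bottom  bias=-1
  edge (10, 14)→(6, 14): d=(-4,0) right/bottom  bias=-1
  edge (6, 14)→(2, 4): d=(-4,-10) top-left  bias=+0
    (2,4)@(5, 9): e=[10,20,10] → █
    (3,4)@(7, 9): e=[-10,20,30] → ·
    (2,5)@(5, 11): e=[26,12,2] → █
    (3,5)@(7, 11): e=[6,12,22] → █
    (4,5)@(9, 11): e=[-14,12,42] → ·
    (2,6)@(5, 13): e=[42,4,-6] → ·
    (3,6)@(7, 13): e=[22,4,14] → █
    (4,6)@(9, 13): e=[2,4,34] → █
    (5,6)@(11, 13): e=[-18,4,54] → ·
    (3,7)@(7, 15): e=[38,-4,6] → ·
    (4,7)@(9, 15): e=[18,-4,26] → ·
  covered (5 px):
    · · · · · · · · · · ·
    · · · · · · · · · · ·
    · · · · · · · · · · ·
    · · · · · · · · · · ·
    · · █ · · · · · · · ·
    · · █ █ · · · · · · ·
    · · · █ █ · · · · · ·
    · · · · · · · · · · ·
    · · · · · · · · · · ·
    · · · · · · · · · · ·
    · · · · · · · · · · ·
    · · · · · · · · · · ·
T4:
  2·area = 12
  edge (12, 6)→(8, 16): d=(-4,10) right/bottom  bias=-1
  edge (8, 16)→(4, 23): d=(-4,7) right/bottom  bias=-1
  edge (4, 23)→(12, 6): d=(8,-17) top-left  bias=+0
    (4,6)@(9, 13): e=[2,5,5] → █
    (5,6)@(11, 13): e=[-18,-9,39] → ·
    (4,7)@(9, 15): e=[-6,-3,21] → ·
    (3,8)@(7, 17): e=[6,3,3] → █
    (4,8)@(9, 17): e=[-14,-11,37] → ·
    (3,9)@(7, 19): e=[-2,-5,19] → ·
    (2,10)@(5, 21): e=[10,1,1] → █
    (3,10)@(7, 21): e=[-10,-13,35] → ·
    (2,11)@(5, 23): e=[2,-7,17] → ·
  covered (3 px):
    · · · · · · · · · · ·
    · · · · · · · · · · ·
    · · · · · · · · · · ·
    · · · · · · · · · · ·
    · · · · · · · · · · ·
    · · · · · · · · · · ·
    · · · · █ · · · · · ·
    · · · · · · · · · · ·
    · · · █ · · · · · · ·
    · · · · · · · · · · ·
    · · █ · · · · · · · ·
    · · · · · · · · · · ·

Final: 42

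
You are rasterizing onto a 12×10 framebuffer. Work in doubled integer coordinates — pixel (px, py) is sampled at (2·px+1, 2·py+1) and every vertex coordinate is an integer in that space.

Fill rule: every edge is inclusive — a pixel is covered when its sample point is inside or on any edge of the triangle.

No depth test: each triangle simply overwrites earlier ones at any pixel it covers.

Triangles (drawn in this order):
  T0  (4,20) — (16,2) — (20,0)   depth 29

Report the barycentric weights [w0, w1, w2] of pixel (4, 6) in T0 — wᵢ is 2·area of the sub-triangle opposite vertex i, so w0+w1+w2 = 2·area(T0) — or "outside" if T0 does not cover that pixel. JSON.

T0:
  2·area = 48
  edge (4, 20)→(16, 2): d=(12,-18) inclusive
  edge (16, 2)→(20, 0): d=(4,-2) inclusive
  edge (20, 0)→(4, 20): d=(-16,20) inclusive
    (9,0)@(19, 1): e=[42,2,4] → █
    (10,0)@(21, 1): e=[78,6,-36] → ·
    (8,1)@(17, 3): e=[30,6,12] → █
    (9,1)@(19, 3): e=[66,10,-28] → ·
    (7,2)@(15, 5): e=[18,10,20] → █
    (8,2)@(17, 5): e=[54,14,-20] → ·
    (6,3)@(13, 7): e=[6,14,28] → █
    (7,3)@(15, 7): e=[42,18,-12] → ·
    (6,4)@(13, 9): e=[30,22,-4] → ·
    (5,5)@(11, 11): e=[18,26,4] → █
    (6,5)@(13, 11): e=[54,30,-36] → ·
    (4,6)@(9, 13): e=[6,30,12] → █
  covered (6 px):
    · · · · · · · · · █ · ·
    · · · · · · · · █ · · ·
    · · · · · · · █ · · · ·
    · · · · · · █ · · · · ·
    · · · · · · · · · · · ·
    · · · · · █ · · · · · ·
    · · · · █ · · · · · · ·
    · · · · · · · · · · · ·
    · · · · · · · · · · · ·
    · · · · · · · · · · · ·

Result: [30,12,6]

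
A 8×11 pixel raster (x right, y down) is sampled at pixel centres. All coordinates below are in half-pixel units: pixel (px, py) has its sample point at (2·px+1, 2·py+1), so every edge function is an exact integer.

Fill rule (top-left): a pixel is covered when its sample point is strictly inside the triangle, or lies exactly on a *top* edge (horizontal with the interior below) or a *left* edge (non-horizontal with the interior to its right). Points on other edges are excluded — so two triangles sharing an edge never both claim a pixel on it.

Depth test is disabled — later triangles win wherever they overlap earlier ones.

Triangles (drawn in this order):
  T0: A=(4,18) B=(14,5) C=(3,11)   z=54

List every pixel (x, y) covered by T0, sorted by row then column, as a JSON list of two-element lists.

T0:
  2·area = 83  (B↔C swapped to make it positive)
  edge (4, 18)→(3, 11): d=(-1,-7) top-left  bias=+0
  edge (3, 11)→(14, 5): d=(11,-6) top-left  bias=+0
  edge (14, 5)→(4, 18): d=(-10,13) right/bottom  bias=-1
    (5,3)@(11, 7): e=[60,4,19] → X
    (6,3)@(13, 7): e=[74,16,-7] → .
    (3,4)@(7, 9): e=[30,2,51] → X
    (4,4)@(9, 9): e=[44,14,25] → X
    (5,4)@(11, 9): e=[58,26,-1] → .
    (1,5)@(3, 11): e=[0,0,83] → X  [on edge]
    (2,5)@(5, 11): e=[14,12,57] → X
    (5,5)@(11, 11): e=[56,48,-21] → .
    (1,6)@(3, 13): e=[-2,22,63] → .
    (2,6)@(5, 13): e=[12,34,37] → X
    (4,6)@(9, 13): e=[40,58,-15] → .
    (2,7)@(5, 15): e=[10,56,17] → X
  covered (10 px):
    . . . . . . . .
    . . . . . . . .
    . . . . . . . .
    . . . . . X . .
    . . . X X . . .
    . X X X X . . .
    . . X X . . . .
    . . X . . . . .
    . . . . . . . .
    . . . . . . . .
    . . . . . . . .

Answer: [[5,3],[3,4],[4,4],[1,5],[2,5],[3,5],[4,5],[2,6],[3,6],[2,7]]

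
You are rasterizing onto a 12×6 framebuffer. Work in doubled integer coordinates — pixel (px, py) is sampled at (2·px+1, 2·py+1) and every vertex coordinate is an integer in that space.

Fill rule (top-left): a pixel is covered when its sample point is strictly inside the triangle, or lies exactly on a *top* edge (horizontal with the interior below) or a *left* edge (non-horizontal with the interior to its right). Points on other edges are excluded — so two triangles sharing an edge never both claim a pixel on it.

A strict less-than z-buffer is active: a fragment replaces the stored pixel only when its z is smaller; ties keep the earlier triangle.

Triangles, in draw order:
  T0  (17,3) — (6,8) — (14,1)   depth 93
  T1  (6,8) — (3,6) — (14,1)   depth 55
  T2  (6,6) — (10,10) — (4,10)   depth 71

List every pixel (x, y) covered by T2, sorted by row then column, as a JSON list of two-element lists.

T0:
  2·area = 37
  edge (17, 3)→(6, 8): d=(-11,5) right/bottom  bias=-1
  edge (6, 8)→(14, 1): d=(8,-7) top-left  bias=+0
  edge (14, 1)→(17, 3): d=(3,2) right/bottom  bias=-1
    (6,1)@(13, 3): e=[20,9,8] → #
    (7,1)@(15, 3): e=[10,23,4] → #
    (8,1)@(17, 3): e=[0,37,0] → ·  [on edge]
    (5,2)@(11, 5): e=[8,11,18] → #
    (6,2)@(13, 5): e=[-2,25,14] → ·
    (7,2)@(15, 5): e=[-12,39,10] → ·
    (5,3)@(11, 7): e=[-14,27,24] → ·
    (11,3)@(23, 7): e=[-74,111,0] → ·  [on edge]
  covered (3 px):
    · · · · · · · · · · · ·
    · · · · · · # # · · · ·
    · · · · · # · · · · · ·
    · · · · · · · · · · · ·
    · · · · · · · · · · · ·
    · · · · · · · · · · · ·
T1:
  2·area = 37
  edge (6, 8)→(3, 6): d=(-3,-2) top-left  bias=+0
  edge (3, 6)→(14, 1): d=(11,-5) top-left  bias=+0
  edge (14, 1)→(6, 8): d=(-8,7) right/bottom  bias=-1
    (5,1)@(11, 3): e=[25,7,5] → #
    (6,1)@(13, 3): e=[29,17,-9] → ·
    (3,2)@(7, 5): e=[11,9,17] → #
    (4,2)@(9, 5): e=[15,19,3] → #
    (5,2)@(11, 5): e=[19,29,-11] → ·
    (2,3)@(5, 7): e=[1,21,15] → #
    (4,3)@(9, 7): e=[9,41,-13] → ·
    (2,4)@(5, 9): e=[-5,43,-1] → ·
    (3,4)@(7, 9): e=[-1,53,-15] → ·
  covered (5 px):
    · · · · · · · · · · · ·
    · · · · · # · · · · · ·
    · · · # # · · · · · · ·
    · · # # · · · · · · · ·
    · · · · · · · · · · · ·
    · · · · · · · · · · · ·
T2:
  2·area = 24
  edge (6, 6)→(10, 10): d=(4,4) right/bottom  bias=-1
  edge (10, 10)→(4, 10): d=(-6,0) right/bottom  bias=-1
  edge (4, 10)→(6, 6): d=(2,-4) top-left  bias=+0
    (0,0)@(1, 1): e=[0,54,-30] → ·  [on edge]
    (1,1)@(3, 3): e=[0,42,-18] → ·  [on edge]
    (2,2)@(5, 5): e=[0,30,-6] → ·  [on edge]
    (3,3)@(7, 7): e=[0,18,6] → ·  [on edge]
    (2,4)@(5, 9): e=[16,6,2] → #
    (3,4)@(7, 9): e=[8,6,10] → #
    (4,4)@(9, 9): e=[0,6,18] → ·  [on edge]
    (2,5)@(5, 11): e=[24,-6,6] → ·
    (3,5)@(7, 11): e=[16,-6,14] → ·
    (5,5)@(11, 11): e=[0,-6,30] → ·  [on edge]
  covered (2 px):
    · · · · · · · · · · · ·
    · · · · · · · · · · · ·
    · · · · · · · · · · · ·
    · · · · · · · · · · · ·
    · · # # · · · · · · · ·
    · · · · · · · · · · · ·

Answer: [[2,4],[3,4]]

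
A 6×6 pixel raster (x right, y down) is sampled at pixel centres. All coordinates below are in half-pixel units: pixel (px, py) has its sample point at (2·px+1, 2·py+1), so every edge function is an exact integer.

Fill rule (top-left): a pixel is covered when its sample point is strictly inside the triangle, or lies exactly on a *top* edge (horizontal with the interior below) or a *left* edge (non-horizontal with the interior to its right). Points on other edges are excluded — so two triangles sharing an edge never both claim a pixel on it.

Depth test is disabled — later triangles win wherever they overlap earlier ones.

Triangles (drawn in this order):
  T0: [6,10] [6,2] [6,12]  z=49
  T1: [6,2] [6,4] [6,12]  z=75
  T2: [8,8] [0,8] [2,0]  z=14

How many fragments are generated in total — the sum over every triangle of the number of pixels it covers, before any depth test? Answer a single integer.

T0:
  degenerate (2·area = 0) — covers nothing
T1:
  degenerate (2·area = 0) — covers nothing
T2:
  2·area = 64
  edge (8, 8)→(0, 8): d=(-8,0) right/bottom  bias=-1
  edge (0, 8)→(2, 0): d=(2,-8) top-left  bias=+0
  edge (2, 0)→(8, 8): d=(6,8) right/bottom  bias=-1
    (1,1)@(3, 3): e=[40,14,10] → █
    (2,1)@(5, 3): e=[40,30,-6] → ·
    (0,2)@(1, 5): e=[24,2,38] → █
    (2,2)@(5, 5): e=[24,34,6] → █
    (3,2)@(7, 5): e=[24,50,-10] → ·
    (0,3)@(1, 7): e=[8,6,50] → █
    (3,3)@(7, 7): e=[8,54,2] → █
    (4,3)@(9, 7): e=[8,70,-14] → ·
    (0,4)@(1, 9): e=[-8,10,62] → ·
    (1,4)@(3, 9): e=[-8,26,46] → ·
    (2,4)@(5, 9): e=[-8,42,30] → ·
    (3,4)@(7, 9): e=[-8,58,14] → ·
  covered (8 px):
    · · · · · ·
    · █ · · · ·
    █ █ █ · · ·
    █ █ █ █ · ·
    · · · · · ·
    · · · · · ·

Answer: 8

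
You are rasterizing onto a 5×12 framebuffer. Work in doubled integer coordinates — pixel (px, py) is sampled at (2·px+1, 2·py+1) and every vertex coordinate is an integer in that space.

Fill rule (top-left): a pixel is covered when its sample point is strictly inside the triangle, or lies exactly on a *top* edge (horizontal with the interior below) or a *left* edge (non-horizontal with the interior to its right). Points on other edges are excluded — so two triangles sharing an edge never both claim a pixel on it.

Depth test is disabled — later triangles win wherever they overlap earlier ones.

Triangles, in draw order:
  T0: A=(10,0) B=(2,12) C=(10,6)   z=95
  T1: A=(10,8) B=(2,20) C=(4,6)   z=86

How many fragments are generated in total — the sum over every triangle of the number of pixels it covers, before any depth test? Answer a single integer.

T0:
  2·area = 48  (B↔C swapped to make it positive)
  edge (10, 0)→(10, 6): d=(0,6) right/bottom  bias=-1
  edge (10, 6)→(2, 12): d=(-8,6) right/bottom  bias=-1
  edge (2, 12)→(10, 0): d=(8,-12) top-left  bias=+0
    (4,1)@(9, 3): e=[6,30,12] → █
    (3,2)@(7, 5): e=[18,26,4] → █
    (3,3)@(7, 7): e=[18,10,20] → █
    (4,3)@(9, 7): e=[6,-2,44] → ·
    (2,4)@(5, 9): e=[30,6,12] → █
    (3,4)@(7, 9): e=[18,-6,36] → ·
    (1,5)@(3, 11): e=[42,2,4] → █
    (2,5)@(5, 11): e=[30,-10,28] → ·
    (1,6)@(3, 13): e=[42,-14,20] → ·
  covered (6 px):
    · · · · ·
    · · · · █
    · · · █ █
    · · · █ ·
    · · █ · ·
    · █ · · ·
    · · · · ·
    · · · · ·
    · · · · ·
    · · · · ·
    · · · · ·
    · · · · ·
T1:
  2·area = 88
  edge (10, 8)→(2, 20): d=(-8,12) right/bottom  bias=-1
  edge (2, 20)→(4, 6): d=(2,-14) top-left  bias=+0
  edge (4, 6)→(10, 8): d=(6,2) right/bottom  bias=-1
    (0,2)@(1, 5): e=[132,-44,0] → ·  [on edge]
    (2,3)@(5, 7): e=[68,16,4] → █
    (3,3)@(7, 7): e=[44,44,0] → ·  [on edge]
    (2,4)@(5, 9): e=[52,20,16] → █
    (3,4)@(7, 9): e=[28,48,12] → █
    (4,4)@(9, 9): e=[4,76,8] → █
    (2,5)@(5, 11): e=[36,24,28] → █
    (4,5)@(9, 11): e=[-12,80,20] → ·
    (1,6)@(3, 13): e=[44,0,44] → █  [on edge]
    (3,6)@(7, 13): e=[-4,56,36] → ·
    (1,7)@(3, 15): e=[28,4,56] → █
    (3,7)@(7, 15): e=[-20,60,48] → ·
  covered (11 px):
    · · · · ·
    · · · · ·
    · · · · ·
    · · █ · ·
    · · █ █ █
    · · █ █ ·
    · █ █ · ·
    · █ █ · ·
    · █ · · ·
    · · · · ·
    · · · · ·
    · · · · ·

Answer: 17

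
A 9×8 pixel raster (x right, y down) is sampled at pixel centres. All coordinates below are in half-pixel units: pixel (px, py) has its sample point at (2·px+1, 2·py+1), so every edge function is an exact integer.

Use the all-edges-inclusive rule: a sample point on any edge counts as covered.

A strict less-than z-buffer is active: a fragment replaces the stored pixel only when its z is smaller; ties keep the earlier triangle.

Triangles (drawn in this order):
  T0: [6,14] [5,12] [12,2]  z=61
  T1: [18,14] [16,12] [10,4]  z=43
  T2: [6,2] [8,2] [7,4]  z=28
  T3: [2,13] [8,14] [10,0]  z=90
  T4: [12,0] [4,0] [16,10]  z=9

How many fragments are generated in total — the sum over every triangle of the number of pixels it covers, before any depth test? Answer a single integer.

T0:
  2·area = 24
  edge (6, 14)→(5, 12): d=(-1,-2) inclusive
  edge (5, 12)→(12, 2): d=(7,-10) inclusive
  edge (12, 2)→(6, 14): d=(-6,12) inclusive
    (4,3)@(9, 7): e=[13,5,6] → #
    (5,3)@(11, 7): e=[17,25,-18] → ·
    (4,4)@(9, 9): e=[11,19,-6] → ·
    (3,5)@(7, 11): e=[5,13,6] → #
    (4,5)@(9, 11): e=[9,33,-18] → ·
    (3,6)@(7, 13): e=[3,27,-6] → ·
  covered (2 px):
    · · · · · · · · ·
    · · · · · · · · ·
    · · · · · · · · ·
    · · · · # · · · ·
    · · · · · · · · ·
    · · · # · · · · ·
    · · · · · · · · ·
    · · · · · · · · ·
T1:
  2·area = 4
  edge (18, 14)→(16, 12): d=(-2,-2) inclusive
  edge (16, 12)→(10, 4): d=(-6,-8) inclusive
  edge (10, 4)→(18, 14): d=(8,10) inclusive
    (2,0)@(5, 1): e=[0,-22,26] → ·  [on edge]
    (3,1)@(7, 3): e=[0,-18,22] → ·  [on edge]
    (4,2)@(9, 5): e=[0,-14,18] → ·  [on edge]
    (5,3)@(11, 7): e=[0,-10,14] → ·  [on edge]
    (6,4)@(13, 9): e=[0,-6,10] → ·  [on edge]
    (7,5)@(15, 11): e=[0,-2,6] → ·  [on edge]
    (8,6)@(17, 13): e=[0,2,2] → #  [on edge]
    (8,7)@(17, 15): e=[-4,-10,18] → ·
  covered (1 px):
    · · · · · · · · ·
    · · · · · · · · ·
    · · · · · · · · ·
    · · · · · · · · ·
    · · · · · · · · ·
    · · · · · · · · ·
    · · · · · · · · #
    · · · · · · · · ·
T2:
  2·area = 4
  edge (6, 2)→(8, 2): d=(2,0) inclusive
  edge (8, 2)→(7, 4): d=(-1,2) inclusive
  edge (7, 4)→(6, 2): d=(-1,-2) inclusive
    (3,1)@(7, 3): e=[2,1,1] → #
    (4,1)@(9, 3): e=[2,-3,5] → ·
    (3,2)@(7, 5): e=[6,-1,-1] → ·
  covered (1 px):
    · · · · · · · · ·
    · · · # · · · · ·
    · · · · · · · · ·
    · · · · · · · · ·
    · · · · · · · · ·
    · · · · · · · · ·
    · · · · · · · · ·
    · · · · · · · · ·
T3:
  2·area = 86  (B↔C swapped to make it positive)
  edge (2, 13)→(10, 0): d=(8,-13) inclusive
  edge (10, 0)→(8, 14): d=(-2,14) inclusive
  edge (8, 14)→(2, 13): d=(-6,-1) inclusive
    (4,1)@(9, 3): e=[11,8,67] → #
    (5,1)@(11, 3): e=[37,-20,69] → ·
    (3,2)@(7, 5): e=[1,32,53] → #
    (5,2)@(11, 5): e=[53,-24,57] → ·
    (3,3)@(7, 7): e=[17,28,41] → #
    (4,3)@(9, 7): e=[43,0,43] → #  [on edge]
    (5,3)@(11, 7): e=[69,-28,45] → ·
    (2,4)@(5, 9): e=[7,52,27] → #
    (4,4)@(9, 9): e=[59,-4,31] → ·
    (2,5)@(5, 11): e=[23,48,15] → #
    (4,5)@(9, 11): e=[75,-8,19] → ·
    (1,6)@(3, 13): e=[13,72,1] → #
  covered (12 px):
    · · · · · · · · ·
    · · · · # · · · ·
    · · · # # · · · ·
    · · · # # · · · ·
    · · # # · · · · ·
    · · # # · · · · ·
    · # # # · · · · ·
    · · · · · · · · ·
T4:
  2·area = 80  (B↔C swapped to make it positive)
  edge (12, 0)→(16, 10): d=(4,10) inclusive
  edge (16, 10)→(4, 0): d=(-12,-10) inclusive
  edge (4, 0)→(12, 0): d=(8,0) inclusive
    (3,0)@(7, 1): e=[54,18,8] → #
    (4,0)@(9, 1): e=[34,38,8] → #
    (5,0)@(11, 1): e=[14,58,8] → #
    (6,0)@(13, 1): e=[-6,78,8] → ·
    (3,1)@(7, 3): e=[62,-6,24] → ·
    (4,1)@(9, 3): e=[42,14,24] → #
    (6,1)@(13, 3): e=[2,54,24] → #
    (7,1)@(15, 3): e=[-18,74,24] → ·
    (4,2)@(9, 5): e=[50,-10,40] → ·
    (5,2)@(11, 5): e=[30,10,40] → #
    (7,2)@(15, 5): e=[-10,50,40] → ·
    (5,3)@(11, 7): e=[38,-14,56] → ·
  covered (10 px):
    · · · # # # · · ·
    · · · · # # # · ·
    · · · · · # # · ·
    · · · · · · # · ·
    · · · · · · · # ·
    · · · · · · · · ·
    · · · · · · · · ·
    · · · · · · · · ·

Result: 26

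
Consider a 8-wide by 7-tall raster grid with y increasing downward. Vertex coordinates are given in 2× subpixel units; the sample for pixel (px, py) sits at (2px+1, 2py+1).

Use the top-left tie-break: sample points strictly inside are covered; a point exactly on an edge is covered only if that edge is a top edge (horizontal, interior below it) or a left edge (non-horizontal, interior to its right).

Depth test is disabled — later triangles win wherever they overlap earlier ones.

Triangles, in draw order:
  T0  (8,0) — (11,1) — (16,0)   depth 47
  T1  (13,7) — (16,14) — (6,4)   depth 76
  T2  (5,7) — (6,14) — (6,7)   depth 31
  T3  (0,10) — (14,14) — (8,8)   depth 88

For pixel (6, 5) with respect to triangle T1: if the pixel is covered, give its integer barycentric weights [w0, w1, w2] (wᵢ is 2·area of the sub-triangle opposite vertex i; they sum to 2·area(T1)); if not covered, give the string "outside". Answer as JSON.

T0:
  2·area = 8  (B↔C swapped to make it positive)
  edge (8, 0)→(16, 0): d=(8,0) top-left  bias=+0
  edge (16, 0)→(11, 1): d=(-5,1) right/bottom  bias=-1
  edge (11, 1)→(8, 0): d=(-3,-1) top-left  bias=+0
    (5,0)@(11, 1): e=[8,0,0] → .  [on edge]
    (0,1)@(1, 3): e=[24,0,-16] → .  [on edge]
  covered (0 px):
    . . . . . . . .
    . . . . . . . .
    . . . . . . . .
    . . . . . . . .
    . . . . . . . .
    . . . . . . . .
    . . . . . . . .
T1:
  2·area = 40
  edge (13, 7)→(16, 14): d=(3,7) right/bottom  bias=-1
  edge (16, 14)→(6, 4): d=(-10,-10) top-left  bias=+0
  edge (6, 4)→(13, 7): d=(7,3) right/bottom  bias=-1
    (1,0)@(3, 1): e=[52,0,-12] → .  [on edge]
    (2,1)@(5, 3): e=[44,0,-4] → .  [on edge]
    (3,2)@(7, 5): e=[36,0,4] → X  [on edge]
    (4,2)@(9, 5): e=[22,20,-2] → .
    (3,3)@(7, 7): e=[42,-20,18] → .
    (4,3)@(9, 7): e=[28,0,12] → X  [on edge]
    (5,3)@(11, 7): e=[14,20,6] → X
    (6,3)@(13, 7): e=[0,40,0] → .  [on edge]
    (4,4)@(9, 9): e=[34,-20,26] → .
    (5,4)@(11, 9): e=[20,0,20] → X  [on edge]
    (6,4)@(13, 9): e=[6,20,14] → X
    (7,4)@(15, 9): e=[-8,40,8] → .
    (6,5)@(13, 11): e=[12,0,28] → X  [on edge]
    (7,6)@(15, 13): e=[4,0,36] → X  [on edge]
  covered (7 px):
    . . . . . . . .
    . . . . . . . .
    . . . X . . . .
    . . . . X X . .
    . . . . . X X .
    . . . . . . X .
    . . . . . . . X
T2:
  2·area = 7  (B↔C swapped to make it positive)
  edge (5, 7)→(6, 7): d=(1,0) top-left  bias=+0
  edge (6, 7)→(6, 14): d=(0,7) right/bottom  bias=-1
  edge (6, 14)→(5, 7): d=(-1,-7) top-left  bias=+0
    (0,3)@(1, 7): e=[0,35,-28] → .  [on edge]
    (1,3)@(3, 7): e=[0,21,-14] → .  [on edge]
    (2,3)@(5, 7): e=[0,7,0] → X  [on edge]
    (3,3)@(7, 7): e=[0,-7,14] → .  [on edge]
    (4,3)@(9, 7): e=[0,-21,28] → .  [on edge]
    (5,3)@(11, 7): e=[0,-35,42] → .  [on edge]
    (6,3)@(13, 7): e=[0,-49,56] → .  [on edge]
    (7,3)@(15, 7): e=[0,-63,70] → .  [on edge]
    (2,4)@(5, 9): e=[2,7,-2] → .
  covered (1 px):
    . . . . . . . .
    . . . . . . . .
    . . . . . . . .
    . . X . . . . .
    . . . . . . . .
    . . . . . . . .
    . . . . . . . .
T3:
  2·area = 60  (B↔C swapped to make it positive)
  edge (0, 10)→(8, 8): d=(8,-2) top-left  bias=+0
  edge (8, 8)→(14, 14): d=(6,6) right/bottom  bias=-1
  edge (14, 14)→(0, 10): d=(-14,-4) top-left  bias=+0
    (0,0)@(1, 1): e=[-70,0,130] → .  [on edge]
    (1,1)@(3, 3): e=[-50,0,110] → .  [on edge]
    (2,2)@(5, 5): e=[-30,0,90] → .  [on edge]
    (3,3)@(7, 7): e=[-10,0,70] → .  [on edge]
    (2,4)@(5, 9): e=[2,24,34] → X
    (3,4)@(7, 9): e=[6,12,42] → X
    (4,4)@(9, 9): e=[10,0,50] → .  [on edge]
    (2,5)@(5, 11): e=[18,36,6] → X
    (4,5)@(9, 11): e=[26,12,22] → X
    (5,5)@(11, 11): e=[30,0,30] → .  [on edge]
    (2,6)@(5, 13): e=[34,48,-22] → .
    (3,6)@(7, 13): e=[38,36,-14] → .
    (6,6)@(13, 13): e=[50,0,10] → .  [on edge]
  covered (6 px):
    . . . . . . . .
    . . . . . . . .
    . . . . . . . .
    . . . . . . . .
    . . X X . . . .
    . . X X X . . .
    . . . . . X . .

Answer: [0,28,12]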